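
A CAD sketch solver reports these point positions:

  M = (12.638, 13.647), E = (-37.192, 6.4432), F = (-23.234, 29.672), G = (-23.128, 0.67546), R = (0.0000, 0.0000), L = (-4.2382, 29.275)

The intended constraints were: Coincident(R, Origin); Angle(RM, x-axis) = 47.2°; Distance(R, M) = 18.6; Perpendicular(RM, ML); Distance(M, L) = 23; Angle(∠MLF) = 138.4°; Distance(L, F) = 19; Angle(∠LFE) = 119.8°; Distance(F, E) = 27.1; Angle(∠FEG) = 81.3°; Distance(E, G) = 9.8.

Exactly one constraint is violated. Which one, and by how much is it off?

Distance(E, G) = 9.8 — off by 5.40.

R = (0.00, 0.00) ✓; RM at 47.20° ✓; |RM| = 18.60 ✓; ∠(RM, ML) = 90.00° ✓; |ML| = 23.00 ✓; ∠MLF = 138.4° ✓; |LF| = 19.00 ✓; ∠LFE = 119.8° ✓; |FE| = 27.10 ✓; ∠FEG = 81.30° ✓; |EG| = 15.20 ✗.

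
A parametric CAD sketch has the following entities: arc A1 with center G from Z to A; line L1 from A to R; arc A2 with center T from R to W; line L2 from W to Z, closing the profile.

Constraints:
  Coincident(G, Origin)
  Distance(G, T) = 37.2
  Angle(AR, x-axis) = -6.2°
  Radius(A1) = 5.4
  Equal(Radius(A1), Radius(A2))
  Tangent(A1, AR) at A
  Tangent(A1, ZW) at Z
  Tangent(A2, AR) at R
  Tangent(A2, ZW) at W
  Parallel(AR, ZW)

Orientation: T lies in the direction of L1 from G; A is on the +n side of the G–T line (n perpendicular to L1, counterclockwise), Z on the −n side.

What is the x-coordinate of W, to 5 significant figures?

36.399

The slot axis is L1's direction at -6.2°, so u = (cos -6.2°, sin -6.2°) = (0.99415, -0.10800) and n = (−sin -6.2°, cos -6.2°) = (0.10800, 0.99415). G is at the origin and T lies 37.2 along u from G, so T = 37.2·u = (36.982, -4.0176). Tangency of A1 to both parallel lines with radius 5.4 puts A and Z at G ± 5.4·n: A = (0.58320, 5.3684), Z = (-0.58320, -5.3684). Equal radii place R and W the same way about T: R = T + 5.4·n = (37.566, 1.3508), W = T − 5.4·n = (36.399, -9.3860). So W.x = 36.399.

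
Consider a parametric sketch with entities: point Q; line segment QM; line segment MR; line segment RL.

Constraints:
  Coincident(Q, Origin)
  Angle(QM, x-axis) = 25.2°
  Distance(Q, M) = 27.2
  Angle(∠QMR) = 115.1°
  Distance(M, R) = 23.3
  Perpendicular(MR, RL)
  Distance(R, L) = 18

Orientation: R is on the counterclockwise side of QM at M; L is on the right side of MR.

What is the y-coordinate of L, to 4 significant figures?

34.91

Q is at the origin; QM runs at 25.2° with length 27.2, so M = 27.2·(cos 25.2°, sin 25.2°) = (24.61, 11.58). ∠QMR = 115.1°, so MR runs at 25.2° + (180° − 115.1°) = 90.10° from the x-axis; with |MR| = 23.3, R = M + 23.3·(cos 90.10°, sin 90.10°) = (24.57, 34.88). The perpendicularity gives RL at right angles to MR; with |RL| = 18.0 on the right of MR, L = R + 18.0·(1.000, 0.001745) = (42.57, 34.91). So L.y = 34.91.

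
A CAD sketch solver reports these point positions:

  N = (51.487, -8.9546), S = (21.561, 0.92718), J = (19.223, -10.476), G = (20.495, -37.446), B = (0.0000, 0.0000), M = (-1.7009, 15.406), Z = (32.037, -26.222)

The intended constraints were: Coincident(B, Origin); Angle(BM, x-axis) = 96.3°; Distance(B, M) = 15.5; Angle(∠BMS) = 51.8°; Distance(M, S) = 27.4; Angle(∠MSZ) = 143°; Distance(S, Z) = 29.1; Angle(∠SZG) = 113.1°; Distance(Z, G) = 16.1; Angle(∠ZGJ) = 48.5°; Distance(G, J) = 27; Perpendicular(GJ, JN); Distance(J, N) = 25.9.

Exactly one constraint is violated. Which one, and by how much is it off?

Distance(J, N) = 25.9 — off by 6.40.

B = (0.00, 0.00) ✓; BM at 96.30° ✓; |BM| = 15.50 ✓; ∠BMS = 51.80° ✓; |MS| = 27.40 ✓; ∠MSZ = 143.0° ✓; |SZ| = 29.10 ✓; ∠SZG = 113.1° ✓; |ZG| = 16.10 ✓; ∠ZGJ = 48.50° ✓; |GJ| = 27.00 ✓; ∠(GJ, JN) = 90.00° ✓; |JN| = 32.30 ✗.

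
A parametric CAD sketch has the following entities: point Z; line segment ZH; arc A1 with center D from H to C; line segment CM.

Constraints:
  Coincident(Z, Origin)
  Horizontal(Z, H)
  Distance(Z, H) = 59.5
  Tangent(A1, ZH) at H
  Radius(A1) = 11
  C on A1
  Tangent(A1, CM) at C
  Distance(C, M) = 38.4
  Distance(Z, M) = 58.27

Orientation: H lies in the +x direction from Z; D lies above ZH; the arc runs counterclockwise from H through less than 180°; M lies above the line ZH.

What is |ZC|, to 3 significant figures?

69.4

Checks: Z = (0.00, 0.00) ✓; |DC| = 11.00 ✓; ∠(DC, CM) = 90.00° ✓; |CM| = 38.40 ✓; |ZM| = 58.27 ✓.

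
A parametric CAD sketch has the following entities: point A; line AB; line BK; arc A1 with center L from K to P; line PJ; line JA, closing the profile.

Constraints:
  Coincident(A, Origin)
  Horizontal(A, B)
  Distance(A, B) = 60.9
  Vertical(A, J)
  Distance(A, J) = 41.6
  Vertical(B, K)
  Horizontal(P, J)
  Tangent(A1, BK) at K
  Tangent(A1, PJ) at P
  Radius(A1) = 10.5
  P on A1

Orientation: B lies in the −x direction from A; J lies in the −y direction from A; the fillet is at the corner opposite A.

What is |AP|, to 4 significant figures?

65.35

The virtual corner opposite A is at (-60.90, -41.60). Since A1 is tangent to BK there, LK ⟂ BK and tangency of A1 to PJ means the radius LP is perpendicular to PJ, with radius 10.5, so the center L sits 10.5 in from both sides at L = (-50.40, -31.10). That places the tangent points at K = (-60.90, -31.10) on BK and P = (-50.40, -41.60) on PJ. Then |AP| = |P − A| = 65.35.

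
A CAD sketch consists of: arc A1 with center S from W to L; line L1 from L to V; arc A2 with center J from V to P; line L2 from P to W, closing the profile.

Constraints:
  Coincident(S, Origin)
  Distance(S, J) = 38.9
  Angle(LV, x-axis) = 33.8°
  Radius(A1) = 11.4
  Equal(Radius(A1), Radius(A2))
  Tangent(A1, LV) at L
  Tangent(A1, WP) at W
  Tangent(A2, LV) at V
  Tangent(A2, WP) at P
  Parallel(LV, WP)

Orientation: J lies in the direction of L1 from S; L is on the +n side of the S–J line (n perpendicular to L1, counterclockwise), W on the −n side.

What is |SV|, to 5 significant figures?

40.536

The slot axis is L1's direction at 33.8°, so u = (cos 33.8°, sin 33.8°) = (0.83098, 0.55630) and n = (−sin 33.8°, cos 33.8°) = (-0.55630, 0.83098). S is at the origin and J lies 38.9 along u from S, so J = 38.9·u = (32.325, 21.640). Tangency of A1 to both parallel lines with radius 11.4 puts L and W at S ± 11.4·n: L = (-6.3418, 9.4732), W = (6.3418, -9.4732). Equal radii place V and P the same way about J: V = J + 11.4·n = (25.984, 31.113), P = J − 11.4·n = (38.667, 12.167). Then |SV| = |V − S| = 40.536.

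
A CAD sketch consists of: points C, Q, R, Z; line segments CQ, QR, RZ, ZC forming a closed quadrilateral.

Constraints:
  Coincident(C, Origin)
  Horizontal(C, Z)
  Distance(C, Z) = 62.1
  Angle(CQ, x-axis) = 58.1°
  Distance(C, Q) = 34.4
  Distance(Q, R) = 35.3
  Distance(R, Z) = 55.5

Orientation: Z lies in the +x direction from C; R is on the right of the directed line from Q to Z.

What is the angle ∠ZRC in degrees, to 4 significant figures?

143.8°

Checks: |QR| = 35.30 ✓; |RZ| = 55.50 ✓.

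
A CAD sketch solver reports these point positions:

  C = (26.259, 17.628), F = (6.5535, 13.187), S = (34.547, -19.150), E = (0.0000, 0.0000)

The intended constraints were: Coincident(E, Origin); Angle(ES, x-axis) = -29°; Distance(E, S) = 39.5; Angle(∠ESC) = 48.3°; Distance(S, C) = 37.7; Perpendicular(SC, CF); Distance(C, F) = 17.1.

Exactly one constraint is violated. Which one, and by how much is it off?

Distance(C, F) = 17.1 — off by 3.10.

E = (0.00, 0.00) ✓; ES at -29.00° ✓; |ES| = 39.50 ✓; ∠ESC = 48.30° ✓; |SC| = 37.70 ✓; ∠(SC, CF) = 90.00° ✓; |CF| = 20.20 ✗.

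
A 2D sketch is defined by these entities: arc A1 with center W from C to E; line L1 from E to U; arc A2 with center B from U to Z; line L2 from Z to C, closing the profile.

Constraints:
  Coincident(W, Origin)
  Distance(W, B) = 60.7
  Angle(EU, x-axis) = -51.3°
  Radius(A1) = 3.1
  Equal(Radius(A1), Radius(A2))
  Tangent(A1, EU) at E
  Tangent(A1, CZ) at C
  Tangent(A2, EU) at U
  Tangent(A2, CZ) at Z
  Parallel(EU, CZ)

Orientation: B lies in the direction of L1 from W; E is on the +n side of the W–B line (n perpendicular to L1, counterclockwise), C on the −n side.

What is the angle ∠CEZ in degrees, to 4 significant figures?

84.17°

The slot axis is L1's direction at -51.3°, so u = (cos -51.3°, sin -51.3°) = (0.6252, -0.7804) and n = (−sin -51.3°, cos -51.3°) = (0.7804, 0.6252). W is at the origin and B lies 60.7 along u from W, so B = 60.7·u = (37.95, -47.37). Tangency of A1 to both parallel lines with radius 3.1 puts E and C at W ± 3.1·n: E = (2.419, 1.938), C = (-2.419, -1.938). Equal radii place U and Z the same way about B: U = B + 3.1·n = (40.37, -45.43), Z = B − 3.1·n = (35.53, -49.31). Then cos ∠CEZ = EC·EZ / (|EC||EZ|), giving 84.17°.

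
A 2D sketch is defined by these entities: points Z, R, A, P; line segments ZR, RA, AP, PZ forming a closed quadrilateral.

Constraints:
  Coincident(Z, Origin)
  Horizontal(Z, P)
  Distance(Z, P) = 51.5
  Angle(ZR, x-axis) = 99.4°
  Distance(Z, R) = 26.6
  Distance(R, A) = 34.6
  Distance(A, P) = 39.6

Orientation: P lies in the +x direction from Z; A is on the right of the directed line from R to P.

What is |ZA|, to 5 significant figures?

12.825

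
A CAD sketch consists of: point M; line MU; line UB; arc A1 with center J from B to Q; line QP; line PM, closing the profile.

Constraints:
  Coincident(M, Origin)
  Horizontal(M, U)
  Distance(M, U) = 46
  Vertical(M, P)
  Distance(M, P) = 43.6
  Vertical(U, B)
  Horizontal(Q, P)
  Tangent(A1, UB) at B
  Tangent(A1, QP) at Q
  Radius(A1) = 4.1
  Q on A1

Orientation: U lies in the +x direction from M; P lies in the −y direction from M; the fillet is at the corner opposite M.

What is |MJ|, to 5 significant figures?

57.584

M is at the origin; MU is horizontal with |MU| = 46.0 and U on the +x side, so U = (46.000, 0.0000). M and P share the same x with |MP| = 43.6 and P on the −y side, so P = (0.0000, -43.600). The virtual corner opposite M is at (46.000, -43.600). A1 meets UB tangentially, so JB is at right angles to UB and the tangent condition forces JQ to be normal to QP, with radius 4.1, so the center J sits 4.1 in from both sides at J = (41.900, -39.500). Then |MJ| = |J − M| = 57.584.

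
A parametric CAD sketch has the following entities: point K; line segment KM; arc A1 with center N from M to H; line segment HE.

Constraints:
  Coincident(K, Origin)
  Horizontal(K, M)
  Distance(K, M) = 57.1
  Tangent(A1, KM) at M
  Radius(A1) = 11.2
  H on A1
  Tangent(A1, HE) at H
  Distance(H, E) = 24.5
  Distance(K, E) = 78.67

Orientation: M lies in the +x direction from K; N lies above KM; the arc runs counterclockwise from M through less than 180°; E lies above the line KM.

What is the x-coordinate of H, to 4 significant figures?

68.24

Checks: K.y = 0.00, M.y = 0.00 ✓; |NH| = 11.20 ✓; ∠(NH, HE) = 90.00° ✓; |HE| = 24.50 ✓; |KE| = 78.67 ✓.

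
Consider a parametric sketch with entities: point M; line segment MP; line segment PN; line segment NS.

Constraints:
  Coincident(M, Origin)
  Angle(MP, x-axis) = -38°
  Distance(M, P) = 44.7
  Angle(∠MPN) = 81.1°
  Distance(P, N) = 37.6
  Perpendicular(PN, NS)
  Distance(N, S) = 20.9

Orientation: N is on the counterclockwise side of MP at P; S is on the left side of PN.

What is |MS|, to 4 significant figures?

38.51

M is at the origin; MP runs at -38.0° with length 44.7, so P = 44.7·(cos -38.0°, sin -38.0°) = (35.22, -27.52). ∠MPN = 81.1°, so PN runs at -38.0° + (180° − 81.1°) = 60.90° from the x-axis; with |PN| = 37.6, N = P + 37.6·(cos 60.90°, sin 60.90°) = (53.51, 5.334). PN is perpendicular to NS; with |NS| = 20.9 on the left of PN, S = N + 20.9·(-0.8738, 0.4863) = (35.25, 15.50). Then |MS| = |S − M| = 38.51.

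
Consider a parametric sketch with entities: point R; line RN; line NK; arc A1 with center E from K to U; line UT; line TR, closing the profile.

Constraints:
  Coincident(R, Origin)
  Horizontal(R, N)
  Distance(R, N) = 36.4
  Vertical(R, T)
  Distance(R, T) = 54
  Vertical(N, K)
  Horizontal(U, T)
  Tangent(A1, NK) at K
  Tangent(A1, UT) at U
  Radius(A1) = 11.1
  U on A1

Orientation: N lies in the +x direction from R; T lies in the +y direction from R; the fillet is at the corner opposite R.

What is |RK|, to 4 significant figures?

56.26

R is at the origin; R and N share the same y with |RN| = 36.4 and N on the +x side, so N = (36.40, 0.000). R and T share the same x with |RT| = 54.0 and T on the +y side, so T = (0.000, 54.00). The virtual corner opposite R is at (36.40, 54.00). A1 meets NK tangentially, so EK is at right angles to NK and since A1 is tangent to UT there, EU ⟂ UT, with radius 11.1, so the center E sits 11.1 in from both sides at E = (25.30, 42.90). That places the tangent points at K = (36.40, 42.90) on NK and U = (25.30, 54.00) on UT. Then |RK| = |K − R| = 56.26.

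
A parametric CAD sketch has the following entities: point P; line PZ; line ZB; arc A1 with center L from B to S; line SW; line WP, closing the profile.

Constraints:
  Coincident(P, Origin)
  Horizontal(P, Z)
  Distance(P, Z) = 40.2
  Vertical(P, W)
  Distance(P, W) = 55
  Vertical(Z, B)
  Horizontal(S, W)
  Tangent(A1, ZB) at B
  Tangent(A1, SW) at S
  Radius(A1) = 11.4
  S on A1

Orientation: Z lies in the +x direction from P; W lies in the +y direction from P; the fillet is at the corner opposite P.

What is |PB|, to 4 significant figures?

59.30

P is at the origin; PZ is horizontal with |PZ| = 40.2 and Z on the +x side, so Z = (40.20, 0.000). PW is vertical with |PW| = 55.0 and W on the +y side, so W = (0.000, 55.00). The virtual corner opposite P is at (40.20, 55.00). A1 meets ZB tangentially, so LB is at right angles to ZB and since A1 is tangent to SW there, LS ⟂ SW, with radius 11.4, so the center L sits 11.4 in from both sides at L = (28.80, 43.60). That places the tangent points at B = (40.20, 43.60) on ZB and S = (28.80, 55.00) on SW. Then |PB| = |B − P| = 59.30.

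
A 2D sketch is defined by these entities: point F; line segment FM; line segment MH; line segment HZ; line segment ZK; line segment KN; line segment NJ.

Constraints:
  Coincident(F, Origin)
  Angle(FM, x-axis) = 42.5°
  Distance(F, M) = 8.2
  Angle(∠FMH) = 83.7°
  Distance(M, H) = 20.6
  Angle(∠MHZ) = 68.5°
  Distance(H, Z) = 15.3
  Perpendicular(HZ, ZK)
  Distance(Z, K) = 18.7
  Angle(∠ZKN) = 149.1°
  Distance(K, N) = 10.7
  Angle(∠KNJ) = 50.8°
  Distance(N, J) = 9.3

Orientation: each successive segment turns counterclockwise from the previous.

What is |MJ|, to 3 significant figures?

0.911

F is at the origin; FM runs at 42.5° with length 8.2, so M = (6.05, 5.54). ∠FMH = 83.7° gives MH at 139° from the x-axis; with |MH| = 20.6, H = (-9.45, 19.1). ∠MHZ = 68.5° gives HZ at -110° from the x-axis; with |HZ| = 15.3, Z = (-14.6, 4.70). HZ ⟂ ZK, so ZK runs at -19.7°; with |ZK| = 18.7, K = (2.99, -1.60). ∠ZKN = 149.1° gives KN at 11.2° from the x-axis; with |KN| = 10.7, N = (13.5, 0.479). ∠KNJ = 50.8° gives NJ at 140° from the x-axis; with |NJ| = 9.3, J = (6.32, 6.41). Then |MJ| = |J − M| = 0.911.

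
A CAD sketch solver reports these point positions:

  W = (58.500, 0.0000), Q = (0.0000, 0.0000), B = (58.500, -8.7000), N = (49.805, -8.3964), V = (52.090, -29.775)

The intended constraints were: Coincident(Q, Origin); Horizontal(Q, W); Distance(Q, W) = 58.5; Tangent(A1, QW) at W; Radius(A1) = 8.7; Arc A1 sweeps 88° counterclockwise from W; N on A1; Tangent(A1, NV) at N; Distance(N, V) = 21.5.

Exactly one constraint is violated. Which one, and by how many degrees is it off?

Tangent(A1, NV) at N — off by 8.10°.

Q = (0.00, 0.00) ✓; Q.y = 0.00, W.y = 0.00 ✓; |QW| = 58.50 ✓; ∠(BW, WQ) = 90.00° ✓; |BW| = 8.700 ✓; bearing(B→N) − bearing(B→W) = 88.00° ✓; |BN| = 8.700 ✓; ∠(BN, NV) = 81.90° ✗; |NV| = 21.50 ✓.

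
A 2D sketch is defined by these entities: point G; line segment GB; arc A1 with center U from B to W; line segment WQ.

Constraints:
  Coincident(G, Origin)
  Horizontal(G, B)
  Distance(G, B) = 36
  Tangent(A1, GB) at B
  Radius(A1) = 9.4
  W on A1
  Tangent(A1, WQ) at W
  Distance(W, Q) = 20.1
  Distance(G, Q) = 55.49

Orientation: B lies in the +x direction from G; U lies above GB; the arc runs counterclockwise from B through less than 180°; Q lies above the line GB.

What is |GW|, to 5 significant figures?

46.073

Checks: |UW| = 9.400 ✓; ∠(UW, WQ) = 90.00° ✓; |WQ| = 20.10 ✓; |GQ| = 55.49 ✓.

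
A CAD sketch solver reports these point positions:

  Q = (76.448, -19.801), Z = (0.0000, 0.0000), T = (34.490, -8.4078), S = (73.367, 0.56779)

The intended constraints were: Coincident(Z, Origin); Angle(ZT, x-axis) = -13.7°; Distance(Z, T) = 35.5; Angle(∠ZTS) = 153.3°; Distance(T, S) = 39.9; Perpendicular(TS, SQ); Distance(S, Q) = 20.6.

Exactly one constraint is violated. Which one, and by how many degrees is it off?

Perpendicular(TS, SQ) — off by 4.40°.

Z = (0.00, 0.00) ✓; ZT at -13.70° ✓; |ZT| = 35.50 ✓; ∠ZTS = 153.3° ✓; |TS| = 39.90 ✓; ∠(TS, SQ) = 94.40° ✗; |SQ| = 20.60 ✓.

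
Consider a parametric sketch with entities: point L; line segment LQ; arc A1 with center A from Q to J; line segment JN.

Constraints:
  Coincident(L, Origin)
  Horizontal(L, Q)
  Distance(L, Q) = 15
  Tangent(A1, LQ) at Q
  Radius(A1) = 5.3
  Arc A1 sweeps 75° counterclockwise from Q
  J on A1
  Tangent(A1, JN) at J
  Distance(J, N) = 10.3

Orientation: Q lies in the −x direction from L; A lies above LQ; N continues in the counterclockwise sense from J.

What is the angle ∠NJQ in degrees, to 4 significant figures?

142.5°

L is at the origin; L and Q share the same y with |LQ| = 15.0 and Q on the −x side, so Q = (-15.00, 0.000). Since A1 is tangent to LQ there, AQ ⟂ LQ, so A = Q + (0, 5.3) = (-15.00, 5.300). On A1, Q sits at bearing -90° from A; a 75° counterclockwise sweep puts J at bearing -15°, so J = A + 5.3·(cos -15°, sin -15°) = (-9.881, 3.928). Tangency of A1 to JN means the radius AJ is perpendicular to JN, so JN runs along (−sin -15°, cos -15°); with |JN| = 10.3, N = (-7.215, 13.88). Then cos ∠NJQ = JN·JQ / (|JN||JQ|), giving 142.5°.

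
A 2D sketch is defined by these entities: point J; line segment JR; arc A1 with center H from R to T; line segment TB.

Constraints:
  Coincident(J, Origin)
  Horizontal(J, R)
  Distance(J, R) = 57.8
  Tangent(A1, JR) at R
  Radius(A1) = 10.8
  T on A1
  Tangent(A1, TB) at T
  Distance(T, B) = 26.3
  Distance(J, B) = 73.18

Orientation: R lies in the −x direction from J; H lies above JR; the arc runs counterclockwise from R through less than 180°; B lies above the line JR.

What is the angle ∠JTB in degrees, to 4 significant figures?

139.4°

J is at the origin; J and R share the same y with |JR| = 57.8 and R on the −x side, so R = (-57.80, 0.000). Since A1 is tangent to JR there, HR ⟂ JR, so H = R + (0, 10.8) = (-57.80, 10.80). Since HT ⟂ TB (tangency), |HB| = √(10.8² + 26.3²) = 28.43 regardless of where T sits on A1. So B lies on both circle(J, 73.18) and circle(H, 28.43); the above-JR intersection is B = (-61.97, 38.92). T is the foot of the tangent from B: T = (-48.52, 16.32).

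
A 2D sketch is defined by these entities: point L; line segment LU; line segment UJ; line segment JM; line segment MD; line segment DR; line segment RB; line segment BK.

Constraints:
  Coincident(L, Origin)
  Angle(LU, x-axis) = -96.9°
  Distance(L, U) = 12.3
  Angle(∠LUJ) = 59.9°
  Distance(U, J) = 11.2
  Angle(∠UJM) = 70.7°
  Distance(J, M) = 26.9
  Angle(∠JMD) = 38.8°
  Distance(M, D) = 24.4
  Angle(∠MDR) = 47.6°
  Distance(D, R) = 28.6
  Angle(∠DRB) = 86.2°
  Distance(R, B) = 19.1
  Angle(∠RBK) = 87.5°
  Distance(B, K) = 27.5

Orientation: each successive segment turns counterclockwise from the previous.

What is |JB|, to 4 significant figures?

30.59

L is at the origin; LU runs at -96.9° with length 12.3, so U = (-1.478, -12.21). ∠LUJ = 59.9° gives UJ at 23.20° from the x-axis; with |UJ| = 11.2, J = (8.817, -7.799). ∠UJM = 70.7° gives JM at 132.5° from the x-axis; with |JM| = 26.9, M = (-9.357, 12.03). ∠JMD = 38.8° gives MD at -86.30° from the x-axis; with |MD| = 24.4, D = (-7.782, -12.32). ∠MDR = 47.6° gives DR at 46.10° from the x-axis; with |DR| = 28.6, R = (12.05, 8.293). ∠DRB = 86.2° gives RB at 139.9° from the x-axis; with |RB| = 19.1, B = (-2.561, 20.60). Then |JB| = |B − J| = 30.59.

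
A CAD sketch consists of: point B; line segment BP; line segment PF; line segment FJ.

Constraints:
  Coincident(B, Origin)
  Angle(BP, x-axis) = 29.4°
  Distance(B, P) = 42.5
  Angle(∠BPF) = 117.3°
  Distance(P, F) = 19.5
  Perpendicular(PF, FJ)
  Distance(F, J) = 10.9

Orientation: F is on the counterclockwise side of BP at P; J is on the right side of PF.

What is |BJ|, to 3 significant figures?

62.4

∠BPF = 117.3°, so PF runs at 29.4° + (180° − 117.3°) = 92.1° from the x-axis; with |PF| = 19.5, F = P + 19.5·(cos 92.1°, sin 92.1°) = (36.3, 40.4). PF ⟂ FJ; with |FJ| = 10.9 on the right of PF, J = F + 10.9·(0.999, 0.0366) = (47.2, 40.7). Then |BJ| = |J − B| = 62.4.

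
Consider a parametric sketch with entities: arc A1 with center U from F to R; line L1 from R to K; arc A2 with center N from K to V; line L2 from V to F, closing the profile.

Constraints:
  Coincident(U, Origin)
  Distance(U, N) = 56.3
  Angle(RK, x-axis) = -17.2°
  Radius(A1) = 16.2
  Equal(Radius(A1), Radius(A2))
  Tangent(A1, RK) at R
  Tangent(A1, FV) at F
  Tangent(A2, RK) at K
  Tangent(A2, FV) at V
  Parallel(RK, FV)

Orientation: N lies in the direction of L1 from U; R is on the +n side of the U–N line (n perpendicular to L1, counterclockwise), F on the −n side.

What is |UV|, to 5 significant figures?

58.584

Tangency of A1 to both parallel lines with radius 16.2 puts R and F at U ± 16.2·n: R = (4.7905, 15.476), F = (-4.7905, -15.476). Equal radii place K and V the same way about N: K = N + 16.2·n = (58.573, -1.1729), V = N − 16.2·n = (48.992, -32.124). Then |UV| = |V − U| = 58.584.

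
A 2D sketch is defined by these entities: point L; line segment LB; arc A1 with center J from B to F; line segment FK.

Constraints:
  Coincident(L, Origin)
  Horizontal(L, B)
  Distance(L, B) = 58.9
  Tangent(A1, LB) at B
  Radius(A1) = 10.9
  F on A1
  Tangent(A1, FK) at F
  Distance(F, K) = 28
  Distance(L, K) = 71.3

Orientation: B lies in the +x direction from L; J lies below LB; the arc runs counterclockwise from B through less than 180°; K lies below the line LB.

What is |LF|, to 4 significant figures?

50.84

Checks: |JF| = 10.90 ✓; ∠(JF, FK) = 90.00° ✓; |FK| = 28.00 ✓; |LK| = 71.30 ✓.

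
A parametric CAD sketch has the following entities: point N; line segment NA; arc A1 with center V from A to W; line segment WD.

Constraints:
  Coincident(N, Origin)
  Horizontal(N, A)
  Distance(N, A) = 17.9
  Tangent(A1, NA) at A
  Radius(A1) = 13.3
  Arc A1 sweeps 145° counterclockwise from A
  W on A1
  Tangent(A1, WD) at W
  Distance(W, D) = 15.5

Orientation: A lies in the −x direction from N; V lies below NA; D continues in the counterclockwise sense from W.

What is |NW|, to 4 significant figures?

35.17

The tangent condition forces VA to be normal to NA, so V = A + (0, -13.3) = (-17.90, -13.30). On A1, A sits at bearing 90° from V; a 145° counterclockwise sweep puts W at bearing 235°, so W = V + 13.3·(cos 235°, sin 235°) = (-25.53, -24.19). Then |NW| = |W − N| = 35.17.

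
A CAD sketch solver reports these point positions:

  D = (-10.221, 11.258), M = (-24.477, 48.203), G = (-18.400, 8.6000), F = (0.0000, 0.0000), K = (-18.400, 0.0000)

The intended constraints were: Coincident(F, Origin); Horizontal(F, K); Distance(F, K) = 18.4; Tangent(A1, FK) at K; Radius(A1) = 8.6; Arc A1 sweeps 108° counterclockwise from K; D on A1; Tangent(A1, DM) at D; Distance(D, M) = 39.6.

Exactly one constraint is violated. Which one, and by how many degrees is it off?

Tangent(A1, DM) at D — off by 3.10°.

F = (0.00, 0.00) ✓; F.y = 0.00, K.y = 0.00 ✓; |FK| = 18.40 ✓; ∠(GK, KF) = 90.00° ✓; |GK| = 8.600 ✓; bearing(G→D) − bearing(G→K) = 108.0° ✓; |GD| = 8.600 ✓; ∠(GD, DM) = 86.90° ✗; |DM| = 39.60 ✓.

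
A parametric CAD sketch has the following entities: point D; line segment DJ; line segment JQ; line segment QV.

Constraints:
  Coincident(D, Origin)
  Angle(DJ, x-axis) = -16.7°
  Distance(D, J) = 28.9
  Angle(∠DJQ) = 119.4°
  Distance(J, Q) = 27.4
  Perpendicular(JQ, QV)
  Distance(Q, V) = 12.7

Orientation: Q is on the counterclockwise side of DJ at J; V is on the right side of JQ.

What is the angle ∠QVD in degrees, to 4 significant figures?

47.67°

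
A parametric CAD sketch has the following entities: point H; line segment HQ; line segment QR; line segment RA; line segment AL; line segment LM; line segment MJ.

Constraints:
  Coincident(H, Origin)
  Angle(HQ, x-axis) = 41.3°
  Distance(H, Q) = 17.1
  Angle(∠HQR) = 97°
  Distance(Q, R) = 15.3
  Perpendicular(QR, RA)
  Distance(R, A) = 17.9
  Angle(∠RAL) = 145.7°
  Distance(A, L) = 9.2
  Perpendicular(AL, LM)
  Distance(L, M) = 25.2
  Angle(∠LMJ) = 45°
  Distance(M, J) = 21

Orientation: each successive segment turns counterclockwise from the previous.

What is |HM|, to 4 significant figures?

10.32

∠RAL = 145.7° gives AL at -111.4° from the x-axis; with |AL| = 9.2, L = (-13.92, 5.273). AL ⟂ LM, so LM runs at -21.40°; with |LM| = 25.2, M = (9.543, -3.922). Then |HM| = |M − H| = 10.32.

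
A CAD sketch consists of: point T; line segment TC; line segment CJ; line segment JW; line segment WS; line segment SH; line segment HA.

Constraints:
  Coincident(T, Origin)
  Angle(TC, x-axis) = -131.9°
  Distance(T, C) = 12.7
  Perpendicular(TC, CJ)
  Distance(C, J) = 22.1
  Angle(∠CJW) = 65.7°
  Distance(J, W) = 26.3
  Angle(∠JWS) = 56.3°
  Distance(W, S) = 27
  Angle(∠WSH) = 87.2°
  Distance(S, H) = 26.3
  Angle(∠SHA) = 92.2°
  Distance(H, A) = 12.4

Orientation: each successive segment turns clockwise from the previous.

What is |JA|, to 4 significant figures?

4.446

T is at the origin; TC runs at -131.9° with length 12.7, so C = (-8.481, -9.453). The perpendicularity gives CJ at right angles to TC, so CJ runs at 138.1°; with |CJ| = 22.1, J = (-24.93, 5.306). ∠CJW = 65.7° gives JW at 23.80° from the x-axis; with |JW| = 26.3, W = (-0.8673, 15.92). ∠JWS = 56.3° gives WS at -99.90° from the x-axis; with |WS| = 27.0, S = (-5.509, -10.68). ∠WSH = 87.2° gives SH at 167.3° from the x-axis; with |SH| = 26.3, H = (-31.17, -4.896). ∠SHA = 92.2° gives HA at 79.50° from the x-axis; with |HA| = 12.4, A = (-28.91, 7.296). Then |JA| = |A − J| = 4.446.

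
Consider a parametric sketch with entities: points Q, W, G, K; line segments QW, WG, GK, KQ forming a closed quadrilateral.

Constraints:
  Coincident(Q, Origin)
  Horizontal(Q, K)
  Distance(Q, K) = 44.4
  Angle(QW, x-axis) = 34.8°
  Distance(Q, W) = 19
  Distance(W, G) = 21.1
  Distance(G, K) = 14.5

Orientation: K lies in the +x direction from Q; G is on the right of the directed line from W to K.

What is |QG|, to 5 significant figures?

30.768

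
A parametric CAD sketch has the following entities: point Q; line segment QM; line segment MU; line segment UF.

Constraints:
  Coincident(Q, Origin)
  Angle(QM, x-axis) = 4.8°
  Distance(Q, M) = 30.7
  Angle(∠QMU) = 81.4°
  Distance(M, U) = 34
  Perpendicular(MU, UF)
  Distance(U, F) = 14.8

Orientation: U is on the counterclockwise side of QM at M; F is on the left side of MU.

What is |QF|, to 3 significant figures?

33.3

∠QMU = 81.4°, so MU runs at 4.8° + (180° − 81.4°) = 103° from the x-axis; with |MU| = 34.0, U = M + 34.0·(cos 103°, sin 103°) = (22.7, 35.6). The perpendicularity gives UF at right angles to MU; with |UF| = 14.8 on the left of MU, F = U + 14.8·(-0.973, -0.232) = (8.32, 32.2). Then |QF| = |F − Q| = 33.3.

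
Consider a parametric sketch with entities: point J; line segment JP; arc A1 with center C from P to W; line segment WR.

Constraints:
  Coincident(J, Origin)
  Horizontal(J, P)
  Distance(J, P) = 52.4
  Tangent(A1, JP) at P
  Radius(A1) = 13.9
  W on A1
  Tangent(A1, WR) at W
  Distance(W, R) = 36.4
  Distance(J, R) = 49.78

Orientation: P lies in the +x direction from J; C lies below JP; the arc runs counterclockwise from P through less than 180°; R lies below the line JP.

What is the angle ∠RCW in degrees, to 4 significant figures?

69.10°

Checks: |CP| = 13.90 ✓; |CW| = 13.90 ✓; ∠(CW, WR) = 90.00° ✓; |WR| = 36.40 ✓; |JR| = 49.78 ✓.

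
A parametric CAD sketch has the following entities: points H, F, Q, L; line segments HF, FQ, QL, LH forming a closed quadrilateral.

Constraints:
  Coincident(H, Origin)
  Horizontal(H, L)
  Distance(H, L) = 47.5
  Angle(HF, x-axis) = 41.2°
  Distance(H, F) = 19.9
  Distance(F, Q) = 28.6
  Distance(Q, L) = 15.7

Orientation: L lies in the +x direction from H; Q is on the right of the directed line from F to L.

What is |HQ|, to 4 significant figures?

35.05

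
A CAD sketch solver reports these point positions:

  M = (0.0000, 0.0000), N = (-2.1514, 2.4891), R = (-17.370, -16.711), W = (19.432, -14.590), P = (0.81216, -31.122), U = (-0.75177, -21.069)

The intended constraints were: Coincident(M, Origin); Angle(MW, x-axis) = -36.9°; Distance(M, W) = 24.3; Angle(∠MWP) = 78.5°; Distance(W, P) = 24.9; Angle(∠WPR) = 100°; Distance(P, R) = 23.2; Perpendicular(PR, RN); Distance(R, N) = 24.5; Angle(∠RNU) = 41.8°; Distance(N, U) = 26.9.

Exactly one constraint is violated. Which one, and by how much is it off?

Distance(N, U) = 26.9 — off by 3.30.

M = (0.00, 0.00) ✓; MW at -36.90° ✓; |MW| = 24.30 ✓; ∠MWP = 78.50° ✓; |WP| = 24.90 ✓; ∠WPR = 100.0° ✓; |PR| = 23.20 ✓; ∠(PR, RN) = 90.00° ✓; |RN| = 24.50 ✓; ∠RNU = 41.80° ✓; |NU| = 23.60 ✗.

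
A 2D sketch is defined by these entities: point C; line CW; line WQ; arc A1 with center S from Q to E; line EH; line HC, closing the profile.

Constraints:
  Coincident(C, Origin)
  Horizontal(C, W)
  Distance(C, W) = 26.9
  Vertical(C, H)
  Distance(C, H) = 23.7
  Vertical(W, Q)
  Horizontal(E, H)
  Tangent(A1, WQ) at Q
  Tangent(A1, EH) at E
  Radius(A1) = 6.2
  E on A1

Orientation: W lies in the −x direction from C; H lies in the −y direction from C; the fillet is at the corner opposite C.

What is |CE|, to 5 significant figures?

31.467

C is at the origin; CW is horizontal with |CW| = 26.9 and W on the −x side, so W = (-26.900, 0.0000). C and H share the same x with |CH| = 23.7 and H on the −y side, so H = (0.0000, -23.700). The virtual corner opposite C is at (-26.900, -23.700). Since A1 is tangent to WQ there, SQ ⟂ WQ and since A1 is tangent to EH there, SE ⟂ EH, with radius 6.2, so the center S sits 6.2 in from both sides at S = (-20.700, -17.500). That places the tangent points at Q = (-26.900, -17.500) on WQ and E = (-20.700, -23.700) on EH. Then |CE| = |E − C| = 31.467.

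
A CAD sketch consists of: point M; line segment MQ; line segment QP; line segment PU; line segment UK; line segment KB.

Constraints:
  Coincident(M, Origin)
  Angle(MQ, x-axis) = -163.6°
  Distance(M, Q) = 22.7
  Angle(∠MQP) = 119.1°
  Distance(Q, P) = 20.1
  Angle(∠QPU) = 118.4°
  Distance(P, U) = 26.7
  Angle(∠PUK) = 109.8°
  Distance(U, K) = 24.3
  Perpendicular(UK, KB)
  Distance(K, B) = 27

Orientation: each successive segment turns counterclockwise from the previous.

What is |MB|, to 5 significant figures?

8.4074

∠PUK = 109.8° gives UK at 29.100° from the x-axis; with |UK| = 24.3, K = (15.157, -31.751). UK ⟂ KB, so KB runs at 119.10°; with |KB| = 27.0, B = (2.0264, -8.1595). Then |MB| = |B − M| = 8.4074.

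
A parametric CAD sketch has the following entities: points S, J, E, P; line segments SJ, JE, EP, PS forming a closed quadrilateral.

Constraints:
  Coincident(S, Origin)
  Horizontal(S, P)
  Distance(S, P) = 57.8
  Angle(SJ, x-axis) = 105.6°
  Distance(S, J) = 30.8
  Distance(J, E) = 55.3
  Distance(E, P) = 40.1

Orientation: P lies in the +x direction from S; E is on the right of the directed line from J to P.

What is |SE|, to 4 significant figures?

27.35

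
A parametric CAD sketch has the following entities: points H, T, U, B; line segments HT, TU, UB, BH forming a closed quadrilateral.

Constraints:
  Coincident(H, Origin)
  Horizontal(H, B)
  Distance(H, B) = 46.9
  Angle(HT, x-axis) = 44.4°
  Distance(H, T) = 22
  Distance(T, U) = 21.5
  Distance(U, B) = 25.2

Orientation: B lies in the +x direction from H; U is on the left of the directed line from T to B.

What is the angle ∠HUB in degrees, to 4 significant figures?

83.51°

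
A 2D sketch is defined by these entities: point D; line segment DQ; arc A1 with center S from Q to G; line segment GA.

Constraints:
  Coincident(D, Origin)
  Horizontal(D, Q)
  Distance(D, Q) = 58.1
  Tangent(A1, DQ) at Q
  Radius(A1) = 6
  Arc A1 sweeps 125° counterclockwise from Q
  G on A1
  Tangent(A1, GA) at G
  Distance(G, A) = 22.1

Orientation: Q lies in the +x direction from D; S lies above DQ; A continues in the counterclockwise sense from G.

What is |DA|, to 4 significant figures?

57.38

D is at the origin; DQ is horizontal with |DQ| = 58.1 and Q on the +x side, so Q = (58.10, 0.000). Tangency of A1 to DQ means the radius SQ is perpendicular to DQ, so S = Q + (0, 6) = (58.10, 6.000). On A1, Q sits at bearing -90° from S; a 125° counterclockwise sweep puts G at bearing 35°, so G = S + 6.0·(cos 35°, sin 35°) = (63.01, 9.441). Since A1 is tangent to GA there, SG ⟂ GA, so GA runs along (−sin 35°, cos 35°); with |GA| = 22.1, A = (50.34, 27.54). Then |DA| = |A − D| = 57.38.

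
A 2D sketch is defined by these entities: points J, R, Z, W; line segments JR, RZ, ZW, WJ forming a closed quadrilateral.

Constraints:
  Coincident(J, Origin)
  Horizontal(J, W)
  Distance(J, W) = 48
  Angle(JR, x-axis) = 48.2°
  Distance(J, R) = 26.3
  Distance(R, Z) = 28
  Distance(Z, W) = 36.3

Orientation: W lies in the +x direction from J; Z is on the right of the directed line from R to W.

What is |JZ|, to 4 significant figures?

14.88

J is at the origin; JW is horizontal with |JW| = 48.0 and W in +x, so W = (48.0, 0). JR runs at 48.2° with |JR| = 26.3, so R = (17.53, 19.61). Z is determined by |RZ| = 28.0 and |ZW| = 36.3 together: it lies at the intersection of circle(R, 28.0) and circle(W, 36.3). With |RW| = 36.23, the foot of the radical line on RW is 10.75 from R and the perpendicular offset is √(28.0² − 10.75²) = 25.85. Taking the right-of-RW solution: Z = (12.58, -7.953).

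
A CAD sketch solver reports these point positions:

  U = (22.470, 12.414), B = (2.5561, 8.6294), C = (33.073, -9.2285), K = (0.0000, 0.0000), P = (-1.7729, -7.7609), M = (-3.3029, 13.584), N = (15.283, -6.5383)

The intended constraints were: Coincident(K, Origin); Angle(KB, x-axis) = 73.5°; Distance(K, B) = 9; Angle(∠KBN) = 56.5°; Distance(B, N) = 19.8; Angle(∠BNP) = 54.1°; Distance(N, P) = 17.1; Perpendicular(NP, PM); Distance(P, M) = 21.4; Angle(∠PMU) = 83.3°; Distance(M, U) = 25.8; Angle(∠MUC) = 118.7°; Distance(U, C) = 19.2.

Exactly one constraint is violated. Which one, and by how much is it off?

Distance(U, C) = 19.2 — off by 4.90.

K = (0.00, 0.00) ✓; KB at 73.50° ✓; |KB| = 9.000 ✓; ∠KBN = 56.50° ✓; |BN| = 19.80 ✓; ∠BNP = 54.10° ✓; |NP| = 17.10 ✓; ∠(NP, PM) = 90.00° ✓; |PM| = 21.40 ✓; ∠PMU = 83.30° ✓; |MU| = 25.80 ✓; ∠MUC = 118.7° ✓; |UC| = 24.10 ✗.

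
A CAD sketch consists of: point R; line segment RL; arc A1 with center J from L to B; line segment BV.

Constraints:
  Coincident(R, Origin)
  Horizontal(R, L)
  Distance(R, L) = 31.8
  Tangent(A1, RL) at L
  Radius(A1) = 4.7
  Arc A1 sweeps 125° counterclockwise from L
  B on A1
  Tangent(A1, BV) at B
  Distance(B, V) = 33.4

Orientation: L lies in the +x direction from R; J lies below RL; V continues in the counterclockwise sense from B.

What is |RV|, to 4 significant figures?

58.54

R is at the origin; RL is horizontal with |RL| = 31.8 and L on the +x side, so L = (31.80, 0.000). Tangency of A1 to RL means the radius JL is perpendicular to RL, so J = L + (0, -4.7) = (31.80, -4.700). On A1, L sits at bearing 90° from J; a 125° counterclockwise sweep puts B at bearing 215°, so B = J + 4.7·(cos 215°, sin 215°) = (27.95, -7.396). Tangency of A1 to BV means the radius JB is perpendicular to BV, so BV runs along (−sin 215°, cos 215°); with |BV| = 33.4, V = (47.11, -34.76). Then |RV| = |V − R| = 58.54.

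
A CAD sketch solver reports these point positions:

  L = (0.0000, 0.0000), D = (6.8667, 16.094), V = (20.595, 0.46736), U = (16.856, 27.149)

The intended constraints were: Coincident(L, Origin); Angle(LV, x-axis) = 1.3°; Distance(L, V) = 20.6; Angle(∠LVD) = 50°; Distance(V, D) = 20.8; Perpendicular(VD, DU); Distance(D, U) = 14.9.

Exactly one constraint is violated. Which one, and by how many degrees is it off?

Perpendicular(VD, DU) — off by 6.60°.

L = (0.00, 0.00) ✓; LV at 1.300° ✓; |LV| = 20.60 ✓; ∠LVD = 50.00° ✓; |VD| = 20.80 ✓; ∠(VD, DU) = 83.40° ✗; |DU| = 14.90 ✓.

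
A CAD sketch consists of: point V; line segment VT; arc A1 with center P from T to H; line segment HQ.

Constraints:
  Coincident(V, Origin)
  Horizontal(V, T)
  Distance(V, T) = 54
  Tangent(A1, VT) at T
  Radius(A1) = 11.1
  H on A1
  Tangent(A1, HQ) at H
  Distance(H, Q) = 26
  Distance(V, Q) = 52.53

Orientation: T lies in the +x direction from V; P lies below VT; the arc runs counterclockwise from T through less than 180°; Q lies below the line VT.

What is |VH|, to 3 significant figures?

44.0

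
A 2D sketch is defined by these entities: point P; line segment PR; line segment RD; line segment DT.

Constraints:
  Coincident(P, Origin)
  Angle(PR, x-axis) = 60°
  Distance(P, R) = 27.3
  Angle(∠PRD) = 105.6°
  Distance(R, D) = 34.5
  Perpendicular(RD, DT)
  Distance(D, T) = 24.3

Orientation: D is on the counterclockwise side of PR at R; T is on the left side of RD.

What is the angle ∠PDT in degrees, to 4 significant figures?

57.85°

∠PRD = 105.6°, so RD runs at 60.0° + (180° − 105.6°) = 134.4° from the x-axis; with |RD| = 34.5, D = R + 34.5·(cos 134.4°, sin 134.4°) = (-10.49, 48.29). The perpendicularity gives DT at right angles to RD; with |DT| = 24.3 on the left of RD, T = D + 24.3·(-0.7145, -0.6997) = (-27.85, 31.29). Then cos ∠PDT = DP·DT / (|DP||DT|), giving 57.85°.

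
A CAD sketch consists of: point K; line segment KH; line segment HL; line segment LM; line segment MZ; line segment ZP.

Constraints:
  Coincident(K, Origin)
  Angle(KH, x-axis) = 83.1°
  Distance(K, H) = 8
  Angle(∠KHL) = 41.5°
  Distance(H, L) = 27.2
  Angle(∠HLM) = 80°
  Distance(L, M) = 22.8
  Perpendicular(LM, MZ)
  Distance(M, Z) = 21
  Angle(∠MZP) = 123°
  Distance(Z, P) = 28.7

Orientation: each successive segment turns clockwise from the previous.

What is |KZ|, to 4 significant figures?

13.94

K is at the origin; KH runs at 83.1° with length 8.0, so H = (0.9611, 7.942). ∠KHL = 41.5° gives HL at -55.40° from the x-axis; with |HL| = 27.2, L = (16.41, -14.45). ∠HLM = 80.0° gives LM at -155.4° from the x-axis; with |LM| = 22.8, M = (-4.324, -23.94). LM ⟂ MZ, so MZ runs at 114.6°; with |MZ| = 21.0, Z = (-13.07, -4.844). Then |KZ| = |Z − K| = 13.94.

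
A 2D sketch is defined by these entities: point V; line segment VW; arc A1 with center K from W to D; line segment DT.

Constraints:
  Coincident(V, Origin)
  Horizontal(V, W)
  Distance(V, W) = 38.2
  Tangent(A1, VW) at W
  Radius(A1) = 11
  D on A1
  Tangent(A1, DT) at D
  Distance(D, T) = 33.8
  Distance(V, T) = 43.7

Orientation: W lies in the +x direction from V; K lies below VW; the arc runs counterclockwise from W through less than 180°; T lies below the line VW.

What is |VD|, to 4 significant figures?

28.76

V is at the origin; VW is horizontal with |VW| = 38.2 and W on the +x side, so W = (38.20, 0.000). Since A1 is tangent to VW there, KW ⟂ VW, so K = W + (0, -11) = (38.20, -11.00). Since KD ⟂ DT (tangency), |KT| = √(11.0² + 33.8²) = 35.54 regardless of where D sits on A1. So T lies on both circle(V, 43.7) and circle(K, 35.54); the below-VW intersection is T = (17.63, -39.99). D is the foot of the tangent from T: D = (27.70, -7.722).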